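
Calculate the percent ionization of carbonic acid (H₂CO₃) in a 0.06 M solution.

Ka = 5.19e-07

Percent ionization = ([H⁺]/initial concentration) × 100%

Using Ka equilibrium: x² + Ka×x - Ka×C = 0. Solving: [H⁺] = 1.7621e-04. Percent = (1.7621e-04/0.06) × 100

Percent ionization = 0.294%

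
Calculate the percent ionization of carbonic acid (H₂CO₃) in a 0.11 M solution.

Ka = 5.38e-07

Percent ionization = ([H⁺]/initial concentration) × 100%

Using Ka equilibrium: x² + Ka×x - Ka×C = 0. Solving: [H⁺] = 2.4300e-04. Percent = (2.4300e-04/0.11) × 100

Percent ionization = 0.221%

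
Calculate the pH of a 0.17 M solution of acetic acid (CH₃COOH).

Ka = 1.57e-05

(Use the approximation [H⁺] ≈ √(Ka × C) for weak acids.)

[H⁺] = √(Ka × C) = √(1.57e-05 × 0.17) = 1.6337e-03. pH = -log(1.6337e-03)

pH = 2.79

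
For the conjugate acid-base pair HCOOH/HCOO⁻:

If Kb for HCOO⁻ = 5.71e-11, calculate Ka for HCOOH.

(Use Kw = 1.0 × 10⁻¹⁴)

For a conjugate pair Ka × Kb = Kw, so Ka = Kw/Kb = 1.0 × 10⁻¹⁴ / 5.71e-11 = 1.75e-04.

K_a = 1.75e-04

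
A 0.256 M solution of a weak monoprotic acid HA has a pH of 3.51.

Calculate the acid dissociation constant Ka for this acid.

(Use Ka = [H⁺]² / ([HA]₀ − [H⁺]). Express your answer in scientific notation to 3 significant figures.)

[H⁺] = 10^(−pH) = 10^(−3.51) = 3.090e-04 M. For HA ⇌ H⁺ + A⁻, Ka = [H⁺][A⁻]/[HA] = [H⁺]² / ([HA]₀ − [H⁺]) = (3.090e-04)² / (0.256 − 3.090e-04) = 3.73e-07.

K_a = 3.73e-07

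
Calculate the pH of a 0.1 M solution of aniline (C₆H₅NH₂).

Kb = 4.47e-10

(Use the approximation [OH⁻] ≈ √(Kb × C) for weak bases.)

[OH⁻] = √(Kb × C) = √(4.47e-10 × 0.1) = 6.6858e-06. pOH = 5.17, pH = 14 - pOH

pH = 8.83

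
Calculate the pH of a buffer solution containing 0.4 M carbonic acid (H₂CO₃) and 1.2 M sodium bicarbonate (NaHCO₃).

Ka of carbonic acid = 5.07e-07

pKa = -log(5.07e-07) = 6.29. pH = pKa + log([A⁻]/[HA]) = 6.29 + log(1.2/0.4)

pH = 6.77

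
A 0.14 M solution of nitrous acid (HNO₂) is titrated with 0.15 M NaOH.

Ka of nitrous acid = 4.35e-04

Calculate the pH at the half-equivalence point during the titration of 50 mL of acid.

At half-equivalence [HA] = [A⁻], so Henderson-Hasselbalch gives pH = pKa = -log(4.35e-04) = 3.36.

pH = pKa = 3.36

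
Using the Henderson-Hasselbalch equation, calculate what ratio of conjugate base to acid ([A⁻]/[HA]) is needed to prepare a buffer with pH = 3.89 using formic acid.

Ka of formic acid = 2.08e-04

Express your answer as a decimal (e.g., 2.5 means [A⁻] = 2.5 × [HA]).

pKa = -log(2.08e-04) = 3.6819. pH = pKa + log([A⁻]/[HA]), so log([A⁻]/[HA]) = pH − pKa = 3.89 − 3.6819 = 0.2081. [A⁻]/[HA] = 10^(0.2081) = 1.61

[A⁻]/[HA] = 1.61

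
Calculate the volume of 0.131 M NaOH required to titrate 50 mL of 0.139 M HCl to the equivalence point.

At equivalence: moles acid = moles base. moles HCl = 0.139 × 50/1000 = 0.00695 mol. V_base = moles / 0.131 × 1000 = 53.1 mL.

V_{base} = 53.1 mL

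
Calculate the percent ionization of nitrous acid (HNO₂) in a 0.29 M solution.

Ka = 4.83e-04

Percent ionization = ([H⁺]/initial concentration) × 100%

Using Ka equilibrium: x² + Ka×x - Ka×C = 0. Solving: [H⁺] = 1.1596e-02. Percent = (1.1596e-02/0.29) × 100

Percent ionization = 4%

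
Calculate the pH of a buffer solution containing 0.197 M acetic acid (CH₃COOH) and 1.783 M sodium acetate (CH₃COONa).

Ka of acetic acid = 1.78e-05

pKa = -log(1.78e-05) = 4.75. pH = pKa + log([A⁻]/[HA]) = 4.75 + log(1.783/0.197)

pH = 5.71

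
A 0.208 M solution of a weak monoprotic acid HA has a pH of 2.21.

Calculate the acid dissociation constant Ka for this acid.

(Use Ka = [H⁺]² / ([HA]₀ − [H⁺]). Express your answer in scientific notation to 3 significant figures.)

[H⁺] = 10^(−pH) = 10^(−2.21) = 6.166e-03 M. For HA ⇌ H⁺ + A⁻, Ka = [H⁺][A⁻]/[HA] = [H⁺]² / ([HA]₀ − [H⁺]) = (6.166e-03)² / (0.208 − 6.166e-03) = 1.88e-04.

K_a = 1.88e-04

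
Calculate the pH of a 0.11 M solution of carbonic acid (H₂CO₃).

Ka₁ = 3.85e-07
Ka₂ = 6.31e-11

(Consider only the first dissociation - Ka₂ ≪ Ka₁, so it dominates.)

First dissociation dominates. From Ka₁ = [H⁺][HA⁻]/[H₂A], x² + Ka₁·x − Ka₁·C = 0 with C = 0.11 M and Ka₁ = 3.85e-07. Solving: [H⁺] = (−Ka₁ + √(Ka₁² + 4·Ka₁·C)) / 2 = 2.0560e-04 M. pH = -log(2.0560e-04) = 3.69.

pH = 3.69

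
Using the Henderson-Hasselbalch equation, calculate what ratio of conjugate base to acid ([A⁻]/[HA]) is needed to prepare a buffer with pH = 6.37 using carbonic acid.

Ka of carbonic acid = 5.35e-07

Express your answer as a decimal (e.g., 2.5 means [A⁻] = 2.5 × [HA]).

pKa = -log(5.35e-07) = 6.2716. pH = pKa + log([A⁻]/[HA]), so log([A⁻]/[HA]) = pH − pKa = 6.37 − 6.2716 = 0.0984. [A⁻]/[HA] = 10^(0.0984) = 1.25

[A⁻]/[HA] = 1.25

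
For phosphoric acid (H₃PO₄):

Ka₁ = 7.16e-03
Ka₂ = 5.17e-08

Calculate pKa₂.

pKa₂ = -log(Ka₂) = -log(5.17e-08) = 7.29.

pK_{a2} = 7.29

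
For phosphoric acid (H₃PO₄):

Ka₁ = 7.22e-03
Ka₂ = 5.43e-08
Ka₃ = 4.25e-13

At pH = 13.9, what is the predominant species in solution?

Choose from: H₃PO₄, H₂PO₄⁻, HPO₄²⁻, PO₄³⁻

pKa₁ = 2.14, pKa₂ = 7.27, pKa₃ = 12.37. For a polyprotic acid the predominant species crosses at each pKa: below pKa_n the protonated form dominates, above it the deprotonated form does. At pH = 13.9, the predominant species is PO₄³⁻.

PO₄³⁻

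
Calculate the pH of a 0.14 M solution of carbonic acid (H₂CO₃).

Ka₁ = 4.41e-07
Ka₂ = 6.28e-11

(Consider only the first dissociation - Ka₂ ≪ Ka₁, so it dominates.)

First dissociation dominates. From Ka₁ = [H⁺][HA⁻]/[H₂A], x² + Ka₁·x − Ka₁·C = 0 with C = 0.14 M and Ka₁ = 4.41e-07. Solving: [H⁺] = (−Ka₁ + √(Ka₁² + 4·Ka₁·C)) / 2 = 2.4825e-04 M. pH = -log(2.4825e-04) = 3.61.

pH = 3.61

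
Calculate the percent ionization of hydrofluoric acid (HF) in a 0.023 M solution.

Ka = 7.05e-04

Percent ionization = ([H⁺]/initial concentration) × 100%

Using Ka equilibrium: x² + Ka×x - Ka×C = 0. Solving: [H⁺] = 3.6897e-03. Percent = (3.6897e-03/0.023) × 100

Percent ionization = 16%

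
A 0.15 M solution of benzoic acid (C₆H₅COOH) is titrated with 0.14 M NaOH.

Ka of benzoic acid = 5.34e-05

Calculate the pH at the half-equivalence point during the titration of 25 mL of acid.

At half-equivalence [HA] = [A⁻], so Henderson-Hasselbalch gives pH = pKa = -log(5.34e-05) = 4.27.

pH = pKa = 4.27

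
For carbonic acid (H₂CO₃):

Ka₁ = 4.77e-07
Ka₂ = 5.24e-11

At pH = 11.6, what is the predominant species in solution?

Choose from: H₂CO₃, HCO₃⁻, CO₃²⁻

pKa₁ = 6.32, pKa₂ = 10.28. For a polyprotic acid the predominant species crosses at each pKa: below pKa_n the protonated form dominates, above it the deprotonated form does. At pH = 11.6, the predominant species is CO₃²⁻.

CO₃²⁻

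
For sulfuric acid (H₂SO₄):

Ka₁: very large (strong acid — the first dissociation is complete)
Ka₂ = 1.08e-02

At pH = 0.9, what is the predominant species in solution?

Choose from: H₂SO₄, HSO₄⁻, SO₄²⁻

The first dissociation is complete, so H₂SO₄ itself is never the predominant species in water; pKa₂ = -log(1.08e-02) = 1.97. For a polyprotic acid the predominant species crosses at each pKa: below pKa_n the protonated form dominates, above it the deprotonated form does. At pH = 0.9, the predominant species is HSO₄⁻.

HSO₄⁻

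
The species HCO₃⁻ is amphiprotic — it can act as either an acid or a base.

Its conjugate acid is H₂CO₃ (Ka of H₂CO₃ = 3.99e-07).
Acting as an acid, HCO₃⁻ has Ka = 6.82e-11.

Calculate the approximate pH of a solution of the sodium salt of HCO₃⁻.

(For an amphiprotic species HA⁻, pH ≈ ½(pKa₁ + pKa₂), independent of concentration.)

pKa₁ = -log(3.99e-07) = 6.40; pKa₂ = -log(6.82e-11) = 10.17. For an amphiprotic species, pH ≈ ½(pKa₁ + pKa₂) = ½(6.40 + 10.17) = 8.28.

pH = 8.28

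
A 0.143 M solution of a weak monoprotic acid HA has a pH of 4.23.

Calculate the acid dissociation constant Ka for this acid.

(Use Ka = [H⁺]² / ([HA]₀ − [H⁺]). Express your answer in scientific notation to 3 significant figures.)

[H⁺] = 10^(−pH) = 10^(−4.23) = 5.888e-05 M. For HA ⇌ H⁺ + A⁻, Ka = [H⁺][A⁻]/[HA] = [H⁺]² / ([HA]₀ − [H⁺]) = (5.888e-05)² / (0.143 − 5.888e-05) = 2.43e-08.

K_a = 2.43e-08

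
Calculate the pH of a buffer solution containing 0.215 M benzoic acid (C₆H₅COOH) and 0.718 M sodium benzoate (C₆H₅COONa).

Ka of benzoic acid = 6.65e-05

pKa = -log(6.65e-05) = 4.18. pH = pKa + log([A⁻]/[HA]) = 4.18 + log(0.718/0.215)

pH = 4.70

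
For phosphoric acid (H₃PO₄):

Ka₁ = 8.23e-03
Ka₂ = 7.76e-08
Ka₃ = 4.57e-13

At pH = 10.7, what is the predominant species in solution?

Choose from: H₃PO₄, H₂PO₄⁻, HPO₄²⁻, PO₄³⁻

pKa₁ = 2.08, pKa₂ = 7.11, pKa₃ = 12.34. For a polyprotic acid the predominant species crosses at each pKa: below pKa_n the protonated form dominates, above it the deprotonated form does. At pH = 10.7, the predominant species is HPO₄²⁻.

HPO₄²⁻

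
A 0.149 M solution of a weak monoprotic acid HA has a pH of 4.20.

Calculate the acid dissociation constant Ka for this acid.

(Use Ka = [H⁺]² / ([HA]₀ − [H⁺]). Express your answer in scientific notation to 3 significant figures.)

[H⁺] = 10^(−pH) = 10^(−4.20) = 6.310e-05 M. For HA ⇌ H⁺ + A⁻, Ka = [H⁺][A⁻]/[HA] = [H⁺]² / ([HA]₀ − [H⁺]) = (6.310e-05)² / (0.149 − 6.310e-05) = 2.67e-08.

K_a = 2.67e-08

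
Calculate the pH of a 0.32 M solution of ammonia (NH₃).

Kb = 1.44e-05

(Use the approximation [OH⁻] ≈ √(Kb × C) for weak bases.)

[OH⁻] = √(Kb × C) = √(1.44e-05 × 0.32) = 2.1466e-03. pOH = 2.67, pH = 14 - pOH

pH = 11.33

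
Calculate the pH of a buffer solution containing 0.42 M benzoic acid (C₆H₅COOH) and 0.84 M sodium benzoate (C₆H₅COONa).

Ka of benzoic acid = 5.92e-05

pKa = -log(5.92e-05) = 4.23. pH = pKa + log([A⁻]/[HA]) = 4.23 + log(0.84/0.42)

pH = 4.53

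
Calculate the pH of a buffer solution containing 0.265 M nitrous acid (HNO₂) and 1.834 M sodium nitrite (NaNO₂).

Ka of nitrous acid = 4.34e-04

pKa = -log(4.34e-04) = 3.36. pH = pKa + log([A⁻]/[HA]) = 3.36 + log(1.834/0.265)

pH = 4.20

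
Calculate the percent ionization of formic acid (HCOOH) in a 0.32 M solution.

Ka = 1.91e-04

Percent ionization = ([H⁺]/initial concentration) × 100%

Using Ka equilibrium: x² + Ka×x - Ka×C = 0. Solving: [H⁺] = 7.7230e-03. Percent = (7.7230e-03/0.32) × 100

Percent ionization = 2.41%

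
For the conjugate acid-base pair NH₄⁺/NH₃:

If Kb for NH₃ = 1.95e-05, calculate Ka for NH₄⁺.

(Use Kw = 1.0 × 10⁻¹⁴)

For a conjugate pair Ka × Kb = Kw, so Ka = Kw/Kb = 1.0 × 10⁻¹⁴ / 1.95e-05 = 5.13e-10.

K_a = 5.13e-10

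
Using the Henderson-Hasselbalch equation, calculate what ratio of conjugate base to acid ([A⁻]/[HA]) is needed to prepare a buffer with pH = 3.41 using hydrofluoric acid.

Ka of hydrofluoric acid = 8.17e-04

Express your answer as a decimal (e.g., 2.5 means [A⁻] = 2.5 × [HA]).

pKa = -log(8.17e-04) = 3.0878. pH = pKa + log([A⁻]/[HA]), so log([A⁻]/[HA]) = pH − pKa = 3.41 − 3.0878 = 0.3222. [A⁻]/[HA] = 10^(0.3222) = 2.10

[A⁻]/[HA] = 2.10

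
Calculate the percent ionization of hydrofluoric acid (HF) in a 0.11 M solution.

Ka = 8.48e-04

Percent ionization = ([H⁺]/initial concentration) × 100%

Using Ka equilibrium: x² + Ka×x - Ka×C = 0. Solving: [H⁺] = 9.2435e-03. Percent = (9.2435e-03/0.11) × 100

Percent ionization = 8.4%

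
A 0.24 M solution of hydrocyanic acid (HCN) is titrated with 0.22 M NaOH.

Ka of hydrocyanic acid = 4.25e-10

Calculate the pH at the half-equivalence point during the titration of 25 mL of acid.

At half-equivalence [HA] = [A⁻], so Henderson-Hasselbalch gives pH = pKa = -log(4.25e-10) = 9.37.

pH = pKa = 9.37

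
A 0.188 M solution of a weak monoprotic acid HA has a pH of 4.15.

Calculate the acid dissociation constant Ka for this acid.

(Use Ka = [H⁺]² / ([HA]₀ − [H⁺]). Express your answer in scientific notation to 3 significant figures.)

[H⁺] = 10^(−pH) = 10^(−4.15) = 7.079e-05 M. For HA ⇌ H⁺ + A⁻, Ka = [H⁺][A⁻]/[HA] = [H⁺]² / ([HA]₀ − [H⁺]) = (7.079e-05)² / (0.188 − 7.079e-05) = 2.67e-08.

K_a = 2.67e-08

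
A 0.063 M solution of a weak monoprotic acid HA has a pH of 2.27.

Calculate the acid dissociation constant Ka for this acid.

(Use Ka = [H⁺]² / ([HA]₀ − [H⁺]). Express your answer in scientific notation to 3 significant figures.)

[H⁺] = 10^(−pH) = 10^(−2.27) = 5.370e-03 M. For HA ⇌ H⁺ + A⁻, Ka = [H⁺][A⁻]/[HA] = [H⁺]² / ([HA]₀ − [H⁺]) = (5.370e-03)² / (0.063 − 5.370e-03) = 5.00e-04.

K_a = 5.00e-04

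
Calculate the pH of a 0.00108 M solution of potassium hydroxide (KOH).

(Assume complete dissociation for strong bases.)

[OH⁻] = 0.00108 M for strong base. pOH = -log[OH⁻] = 2.97, pH = 14 - pOH

pH = 11.03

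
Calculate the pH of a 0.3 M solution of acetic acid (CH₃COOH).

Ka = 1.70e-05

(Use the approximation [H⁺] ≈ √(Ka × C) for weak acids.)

[H⁺] = √(Ka × C) = √(1.70e-05 × 0.3) = 2.2583e-03. pH = -log(2.2583e-03)

pH = 2.65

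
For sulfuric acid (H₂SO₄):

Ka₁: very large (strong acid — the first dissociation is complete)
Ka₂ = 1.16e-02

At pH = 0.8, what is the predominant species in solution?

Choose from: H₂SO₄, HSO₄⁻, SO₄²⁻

The first dissociation is complete, so H₂SO₄ itself is never the predominant species in water; pKa₂ = -log(1.16e-02) = 1.94. For a polyprotic acid the predominant species crosses at each pKa: below pKa_n the protonated form dominates, above it the deprotonated form does. At pH = 0.8, the predominant species is HSO₄⁻.

HSO₄⁻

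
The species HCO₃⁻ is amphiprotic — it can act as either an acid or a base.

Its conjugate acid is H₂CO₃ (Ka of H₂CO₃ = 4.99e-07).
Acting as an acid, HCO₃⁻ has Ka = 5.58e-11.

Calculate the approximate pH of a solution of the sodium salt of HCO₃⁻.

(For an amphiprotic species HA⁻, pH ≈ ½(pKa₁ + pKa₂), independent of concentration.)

pKa₁ = -log(4.99e-07) = 6.30; pKa₂ = -log(5.58e-11) = 10.25. For an amphiprotic species, pH ≈ ½(pKa₁ + pKa₂) = ½(6.30 + 10.25) = 8.28.

pH = 8.28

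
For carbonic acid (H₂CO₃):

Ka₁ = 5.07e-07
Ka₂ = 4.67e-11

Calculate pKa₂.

pKa₂ = -log(Ka₂) = -log(4.67e-11) = 10.33.

pK_{a2} = 10.33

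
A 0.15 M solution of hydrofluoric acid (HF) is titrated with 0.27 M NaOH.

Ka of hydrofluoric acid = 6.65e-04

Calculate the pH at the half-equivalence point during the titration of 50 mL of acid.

At half-equivalence [HA] = [A⁻], so Henderson-Hasselbalch gives pH = pKa = -log(6.65e-04) = 3.18.

pH = pKa = 3.18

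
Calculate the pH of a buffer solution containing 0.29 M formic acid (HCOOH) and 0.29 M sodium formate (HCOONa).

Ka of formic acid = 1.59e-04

pKa = -log(1.59e-04) = 3.80. pH = pKa + log([A⁻]/[HA]) = 3.80 + log(0.29/0.29)

pH = 3.80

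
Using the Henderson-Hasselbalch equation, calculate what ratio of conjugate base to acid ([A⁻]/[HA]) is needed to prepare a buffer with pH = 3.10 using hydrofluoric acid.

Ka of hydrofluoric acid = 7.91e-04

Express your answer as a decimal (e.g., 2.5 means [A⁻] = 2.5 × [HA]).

pKa = -log(7.91e-04) = 3.1018. pH = pKa + log([A⁻]/[HA]), so log([A⁻]/[HA]) = pH − pKa = 3.10 − 3.1018 = -0.0018. [A⁻]/[HA] = 10^(-0.0018) = 0.996

[A⁻]/[HA] = 0.996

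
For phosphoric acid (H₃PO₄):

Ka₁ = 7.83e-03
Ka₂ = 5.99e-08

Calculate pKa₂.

pKa₂ = -log(Ka₂) = -log(5.99e-08) = 7.22.

pK_{a2} = 7.22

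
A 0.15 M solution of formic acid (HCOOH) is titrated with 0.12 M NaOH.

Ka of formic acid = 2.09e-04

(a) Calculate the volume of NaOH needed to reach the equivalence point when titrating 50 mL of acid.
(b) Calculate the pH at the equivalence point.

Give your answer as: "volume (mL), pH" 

moles acid = 0.15 × 50/1000 = 0.0075 mol; V_base = moles/0.12 × 1000 = 62.5 mL. At equivalence only the conjugate base is present: [A⁻] = 0.0075/0.113 = 6.6667e-02 M. Kb = Kw/Ka = 4.78e-11; [OH⁻] = √(Kb × [A⁻]) = 1.7860e-06; pOH = 5.75; pH = 14 - pOH = 8.25.

V = 62.5 mL, pH = 8.25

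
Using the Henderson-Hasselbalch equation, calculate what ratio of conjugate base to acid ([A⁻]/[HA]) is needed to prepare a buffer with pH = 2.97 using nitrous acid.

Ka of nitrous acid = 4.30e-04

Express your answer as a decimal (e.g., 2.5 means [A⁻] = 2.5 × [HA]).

pKa = -log(4.30e-04) = 3.3665. pH = pKa + log([A⁻]/[HA]), so log([A⁻]/[HA]) = pH − pKa = 2.97 − 3.3665 = -0.3965. [A⁻]/[HA] = 10^(-0.3965) = 0.401

[A⁻]/[HA] = 0.401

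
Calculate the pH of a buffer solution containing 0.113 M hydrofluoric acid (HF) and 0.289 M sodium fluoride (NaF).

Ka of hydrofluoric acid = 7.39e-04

pKa = -log(7.39e-04) = 3.13. pH = pKa + log([A⁻]/[HA]) = 3.13 + log(0.289/0.113)

pH = 3.54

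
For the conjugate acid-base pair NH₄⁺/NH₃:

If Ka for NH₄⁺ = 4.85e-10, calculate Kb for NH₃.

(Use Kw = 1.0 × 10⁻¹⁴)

For a conjugate pair Ka × Kb = Kw, so Kb = Kw/Ka = 1.0 × 10⁻¹⁴ / 4.85e-10 = 2.06e-05.

K_b = 2.06e-05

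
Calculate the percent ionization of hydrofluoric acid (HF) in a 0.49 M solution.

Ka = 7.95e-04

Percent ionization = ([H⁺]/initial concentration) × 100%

Using Ka equilibrium: x² + Ka×x - Ka×C = 0. Solving: [H⁺] = 1.9344e-02. Percent = (1.9344e-02/0.49) × 100

Percent ionization = 3.95%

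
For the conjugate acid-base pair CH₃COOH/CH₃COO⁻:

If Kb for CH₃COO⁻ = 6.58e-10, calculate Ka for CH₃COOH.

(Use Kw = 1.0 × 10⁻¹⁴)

For a conjugate pair Ka × Kb = Kw, so Ka = Kw/Kb = 1.0 × 10⁻¹⁴ / 6.58e-10 = 1.52e-05.

K_a = 1.52e-05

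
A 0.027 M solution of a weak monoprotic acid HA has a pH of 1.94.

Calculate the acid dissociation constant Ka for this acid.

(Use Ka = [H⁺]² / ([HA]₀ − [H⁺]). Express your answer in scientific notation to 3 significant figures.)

[H⁺] = 10^(−pH) = 10^(−1.94) = 1.148e-02 M. For HA ⇌ H⁺ + A⁻, Ka = [H⁺][A⁻]/[HA] = [H⁺]² / ([HA]₀ − [H⁺]) = (1.148e-02)² / (0.027 − 1.148e-02) = 8.49e-03.

K_a = 8.49e-03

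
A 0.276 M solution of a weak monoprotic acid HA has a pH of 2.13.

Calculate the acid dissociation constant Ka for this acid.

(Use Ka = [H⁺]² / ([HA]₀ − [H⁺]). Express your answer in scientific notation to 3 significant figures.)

[H⁺] = 10^(−pH) = 10^(−2.13) = 7.413e-03 M. For HA ⇌ H⁺ + A⁻, Ka = [H⁺][A⁻]/[HA] = [H⁺]² / ([HA]₀ − [H⁺]) = (7.413e-03)² / (0.276 − 7.413e-03) = 2.05e-04.

K_a = 2.05e-04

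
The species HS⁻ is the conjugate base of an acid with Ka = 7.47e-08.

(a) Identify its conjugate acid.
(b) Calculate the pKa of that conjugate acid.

(a) The conjugate acid is formed by adding one H⁺ to HS⁻, giving H₂S. (b) pKa = -log(Ka) = -log(7.47e-08) = 7.13.

Conjugate acid: H₂S; pK_a = 7.13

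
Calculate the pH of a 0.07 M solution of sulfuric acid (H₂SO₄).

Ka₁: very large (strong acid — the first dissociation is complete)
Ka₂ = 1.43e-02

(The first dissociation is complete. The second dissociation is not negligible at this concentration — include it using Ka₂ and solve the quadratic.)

First dissociation is complete: [H⁺]₀ = [HSO₄⁻]₀ = C = 0.07 M. Second dissociation HSO₄⁻ ⇌ H⁺ + SO₄²⁻: let x = [SO₄²⁻]. Ka₂ = (C + x)·x / (C − x) = 1.43e-02 → x² + (C + Ka₂)·x − Ka₂·C = 0 → x² + 0.08430·x − 1.001e-03 = 0. x = (−0.08430 + √(0.08430² + 4 × 1.001e-03)) / 2 = 1.0553e-02 M. [H⁺] = C + x = 0.07 + 1.0553e-02 = 8.0553e-02 M. pH = -log(8.0553e-02) = 1.09.

pH = 1.09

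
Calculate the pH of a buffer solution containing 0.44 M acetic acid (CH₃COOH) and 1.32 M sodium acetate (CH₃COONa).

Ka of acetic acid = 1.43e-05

pKa = -log(1.43e-05) = 4.84. pH = pKa + log([A⁻]/[HA]) = 4.84 + log(1.32/0.44)

pH = 5.32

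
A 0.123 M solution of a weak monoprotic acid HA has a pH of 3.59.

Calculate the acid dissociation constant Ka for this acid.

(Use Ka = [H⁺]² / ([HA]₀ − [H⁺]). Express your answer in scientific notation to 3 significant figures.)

[H⁺] = 10^(−pH) = 10^(−3.59) = 2.570e-04 M. For HA ⇌ H⁺ + A⁻, Ka = [H⁺][A⁻]/[HA] = [H⁺]² / ([HA]₀ − [H⁺]) = (2.570e-04)² / (0.123 − 2.570e-04) = 5.38e-07.

K_a = 5.38e-07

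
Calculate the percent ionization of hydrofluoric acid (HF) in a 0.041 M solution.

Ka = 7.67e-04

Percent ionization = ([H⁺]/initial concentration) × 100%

Using Ka equilibrium: x² + Ka×x - Ka×C = 0. Solving: [H⁺] = 5.2374e-03. Percent = (5.2374e-03/0.041) × 100

Percent ionization = 12.8%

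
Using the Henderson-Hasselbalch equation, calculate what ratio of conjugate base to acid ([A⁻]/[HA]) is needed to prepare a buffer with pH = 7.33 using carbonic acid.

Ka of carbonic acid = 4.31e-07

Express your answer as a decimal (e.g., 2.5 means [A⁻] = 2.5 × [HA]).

pKa = -log(4.31e-07) = 6.3655. pH = pKa + log([A⁻]/[HA]), so log([A⁻]/[HA]) = pH − pKa = 7.33 − 6.3655 = 0.9645. [A⁻]/[HA] = 10^(0.9645) = 9.21

[A⁻]/[HA] = 9.21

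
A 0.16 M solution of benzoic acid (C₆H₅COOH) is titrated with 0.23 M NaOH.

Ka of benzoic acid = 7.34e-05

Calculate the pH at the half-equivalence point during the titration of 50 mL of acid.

At half-equivalence [HA] = [A⁻], so Henderson-Hasselbalch gives pH = pKa = -log(7.34e-05) = 4.13.

pH = pKa = 4.13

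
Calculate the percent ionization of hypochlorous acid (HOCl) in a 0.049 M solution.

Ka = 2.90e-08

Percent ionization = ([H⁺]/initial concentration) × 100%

Using Ka equilibrium: x² + Ka×x - Ka×C = 0. Solving: [H⁺] = 3.7682e-05. Percent = (3.7682e-05/0.049) × 100

Percent ionization = 0.0769%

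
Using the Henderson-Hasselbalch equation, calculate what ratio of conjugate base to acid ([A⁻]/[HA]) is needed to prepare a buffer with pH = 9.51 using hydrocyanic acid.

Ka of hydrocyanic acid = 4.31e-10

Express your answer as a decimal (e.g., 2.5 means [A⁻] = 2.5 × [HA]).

pKa = -log(4.31e-10) = 9.3655. pH = pKa + log([A⁻]/[HA]), so log([A⁻]/[HA]) = pH − pKa = 9.51 − 9.3655 = 0.1445. [A⁻]/[HA] = 10^(0.1445) = 1.39

[A⁻]/[HA] = 1.39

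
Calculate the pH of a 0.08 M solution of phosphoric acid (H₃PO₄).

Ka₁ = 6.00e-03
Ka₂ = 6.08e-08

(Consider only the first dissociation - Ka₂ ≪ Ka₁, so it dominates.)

First dissociation dominates. From Ka₁ = [H⁺][HA⁻]/[H₂A], x² + Ka₁·x − Ka₁·C = 0 with C = 0.08 M and Ka₁ = 6.00e-03. Solving: [H⁺] = (−Ka₁ + √(Ka₁² + 4·Ka₁·C)) / 2 = 1.9113e-02 M. pH = -log(1.9113e-02) = 1.72.

pH = 1.72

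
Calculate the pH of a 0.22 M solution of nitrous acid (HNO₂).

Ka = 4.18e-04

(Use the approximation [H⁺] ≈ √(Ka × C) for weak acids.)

[H⁺] = √(Ka × C) = √(4.18e-04 × 0.22) = 9.5896e-03. pH = -log(9.5896e-03)

pH = 2.02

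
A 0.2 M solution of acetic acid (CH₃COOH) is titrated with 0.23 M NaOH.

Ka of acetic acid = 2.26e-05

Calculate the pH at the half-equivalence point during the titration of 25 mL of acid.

At half-equivalence [HA] = [A⁻], so Henderson-Hasselbalch gives pH = pKa = -log(2.26e-05) = 4.65.

pH = pKa = 4.65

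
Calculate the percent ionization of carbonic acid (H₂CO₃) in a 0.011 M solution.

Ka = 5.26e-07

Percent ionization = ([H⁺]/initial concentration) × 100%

Using Ka equilibrium: x² + Ka×x - Ka×C = 0. Solving: [H⁺] = 7.5803e-05. Percent = (7.5803e-05/0.011) × 100

Percent ionization = 0.689%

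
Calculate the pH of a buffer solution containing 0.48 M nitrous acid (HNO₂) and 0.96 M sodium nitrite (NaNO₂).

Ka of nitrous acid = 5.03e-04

pKa = -log(5.03e-04) = 3.30. pH = pKa + log([A⁻]/[HA]) = 3.30 + log(0.96/0.48)

pH = 3.60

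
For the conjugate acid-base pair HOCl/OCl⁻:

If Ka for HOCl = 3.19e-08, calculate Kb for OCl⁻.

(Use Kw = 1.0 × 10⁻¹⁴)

For a conjugate pair Ka × Kb = Kw, so Kb = Kw/Ka = 1.0 × 10⁻¹⁴ / 3.19e-08 = 3.13e-07.

K_b = 3.13e-07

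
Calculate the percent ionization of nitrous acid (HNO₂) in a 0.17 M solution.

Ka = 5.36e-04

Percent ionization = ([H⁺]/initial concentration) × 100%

Using Ka equilibrium: x² + Ka×x - Ka×C = 0. Solving: [H⁺] = 9.2814e-03. Percent = (9.2814e-03/0.17) × 100

Percent ionization = 5.46%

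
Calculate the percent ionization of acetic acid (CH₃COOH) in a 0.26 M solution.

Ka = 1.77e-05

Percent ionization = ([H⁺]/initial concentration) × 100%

Using Ka equilibrium: x² + Ka×x - Ka×C = 0. Solving: [H⁺] = 2.1364e-03. Percent = (2.1364e-03/0.26) × 100

Percent ionization = 0.822%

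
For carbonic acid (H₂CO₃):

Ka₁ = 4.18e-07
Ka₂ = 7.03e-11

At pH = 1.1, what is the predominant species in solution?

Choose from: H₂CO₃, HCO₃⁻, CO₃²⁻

pKa₁ = 6.38, pKa₂ = 10.15. For a polyprotic acid the predominant species crosses at each pKa: below pKa_n the protonated form dominates, above it the deprotonated form does. At pH = 1.1, the predominant species is H₂CO₃.

H₂CO₃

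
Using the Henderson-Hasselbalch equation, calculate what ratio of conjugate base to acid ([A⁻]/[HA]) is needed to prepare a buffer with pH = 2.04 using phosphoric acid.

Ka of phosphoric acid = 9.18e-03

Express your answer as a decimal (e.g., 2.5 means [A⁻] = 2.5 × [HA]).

pKa = -log(9.18e-03) = 2.0372. pH = pKa + log([A⁻]/[HA]), so log([A⁻]/[HA]) = pH − pKa = 2.04 − 2.0372 = 0.0028. [A⁻]/[HA] = 10^(0.0028) = 1.01

[A⁻]/[HA] = 1.01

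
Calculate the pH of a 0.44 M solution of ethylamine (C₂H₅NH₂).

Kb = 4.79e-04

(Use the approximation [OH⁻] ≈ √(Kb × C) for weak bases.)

[OH⁻] = √(Kb × C) = √(4.79e-04 × 0.44) = 1.4518e-02. pOH = 1.84, pH = 14 - pOH

pH = 12.16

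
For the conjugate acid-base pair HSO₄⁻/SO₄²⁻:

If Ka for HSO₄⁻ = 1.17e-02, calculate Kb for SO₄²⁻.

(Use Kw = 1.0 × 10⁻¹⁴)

For a conjugate pair Ka × Kb = Kw, so Kb = Kw/Ka = 1.0 × 10⁻¹⁴ / 1.17e-02 = 8.55e-13.

K_b = 8.55e-13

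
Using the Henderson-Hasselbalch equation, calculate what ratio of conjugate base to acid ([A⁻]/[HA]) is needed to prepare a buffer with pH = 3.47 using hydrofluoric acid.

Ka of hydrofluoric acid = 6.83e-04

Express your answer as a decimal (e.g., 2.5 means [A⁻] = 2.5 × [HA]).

pKa = -log(6.83e-04) = 3.1656. pH = pKa + log([A⁻]/[HA]), so log([A⁻]/[HA]) = pH − pKa = 3.47 − 3.1656 = 0.3044. [A⁻]/[HA] = 10^(0.3044) = 2.02

[A⁻]/[HA] = 2.02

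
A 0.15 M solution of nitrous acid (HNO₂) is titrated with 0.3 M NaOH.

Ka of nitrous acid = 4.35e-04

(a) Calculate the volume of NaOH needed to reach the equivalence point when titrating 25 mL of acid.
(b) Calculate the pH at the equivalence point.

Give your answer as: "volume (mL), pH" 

moles acid = 0.15 × 25/1000 = 0.00375 mol; V_base = moles/0.3 × 1000 = 12.5 mL. At equivalence only the conjugate base is present: [A⁻] = 0.00375/0.037 = 1.0000e-01 M. Kb = Kw/Ka = 2.30e-11; [OH⁻] = √(Kb × [A⁻]) = 1.5162e-06; pOH = 5.82; pH = 14 - pOH = 8.18.

V = 12.5 mL, pH = 8.18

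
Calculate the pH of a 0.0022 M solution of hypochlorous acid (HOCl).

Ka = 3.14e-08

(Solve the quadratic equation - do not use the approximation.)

x² + Ka×x - Ka×C = 0. Using quadratic formula: [H⁺] = 8.2958e-06

pH = 5.08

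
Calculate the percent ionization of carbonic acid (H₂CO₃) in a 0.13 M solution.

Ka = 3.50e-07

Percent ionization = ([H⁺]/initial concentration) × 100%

Using Ka equilibrium: x² + Ka×x - Ka×C = 0. Solving: [H⁺] = 2.1313e-04. Percent = (2.1313e-04/0.13) × 100

Percent ionization = 0.164%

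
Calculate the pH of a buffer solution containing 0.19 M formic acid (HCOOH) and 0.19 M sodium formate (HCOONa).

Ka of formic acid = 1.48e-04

pKa = -log(1.48e-04) = 3.83. pH = pKa + log([A⁻]/[HA]) = 3.83 + log(0.19/0.19)

pH = 3.83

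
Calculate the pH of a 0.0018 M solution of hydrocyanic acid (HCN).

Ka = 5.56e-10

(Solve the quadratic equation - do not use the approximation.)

x² + Ka×x - Ka×C = 0. Using quadratic formula: [H⁺] = 1.0001e-06

pH = 6.00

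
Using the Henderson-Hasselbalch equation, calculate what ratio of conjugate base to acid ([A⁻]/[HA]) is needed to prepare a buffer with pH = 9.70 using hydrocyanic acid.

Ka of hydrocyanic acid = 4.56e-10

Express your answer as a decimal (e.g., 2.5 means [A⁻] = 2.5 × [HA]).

pKa = -log(4.56e-10) = 9.3410. pH = pKa + log([A⁻]/[HA]), so log([A⁻]/[HA]) = pH − pKa = 9.70 − 9.3410 = 0.3590. [A⁻]/[HA] = 10^(0.3590) = 2.29

[A⁻]/[HA] = 2.29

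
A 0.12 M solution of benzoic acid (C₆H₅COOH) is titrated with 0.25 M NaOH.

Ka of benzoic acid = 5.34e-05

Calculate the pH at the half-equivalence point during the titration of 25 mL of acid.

At half-equivalence [HA] = [A⁻], so Henderson-Hasselbalch gives pH = pKa = -log(5.34e-05) = 4.27.

pH = pKa = 4.27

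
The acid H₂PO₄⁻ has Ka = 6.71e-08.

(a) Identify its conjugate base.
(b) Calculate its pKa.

(a) The conjugate base is formed by removing one H⁺ from H₂PO₄⁻, giving HPO₄²⁻. (b) pKa = -log(Ka) = -log(6.71e-08) = 7.17.

Conjugate base: HPO₄²⁻; pK_a = 7.17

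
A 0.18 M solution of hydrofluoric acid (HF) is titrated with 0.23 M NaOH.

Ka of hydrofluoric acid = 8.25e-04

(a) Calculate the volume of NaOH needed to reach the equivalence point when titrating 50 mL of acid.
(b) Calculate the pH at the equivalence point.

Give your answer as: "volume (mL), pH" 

moles acid = 0.18 × 50/1000 = 0.009 mol; V_base = moles/0.23 × 1000 = 39.1 mL. At equivalence only the conjugate base is present: [A⁻] = 0.009/0.089 = 1.0098e-01 M. Kb = Kw/Ka = 1.21e-11; [OH⁻] = √(Kb × [A⁻]) = 1.1063e-06; pOH = 5.96; pH = 14 - pOH = 8.04.

V = 39.1 mL, pH = 8.04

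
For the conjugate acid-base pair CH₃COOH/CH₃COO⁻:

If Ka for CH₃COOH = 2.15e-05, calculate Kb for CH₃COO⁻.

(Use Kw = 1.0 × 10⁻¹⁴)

For a conjugate pair Ka × Kb = Kw, so Kb = Kw/Ka = 1.0 × 10⁻¹⁴ / 2.15e-05 = 4.65e-10.

K_b = 4.65e-10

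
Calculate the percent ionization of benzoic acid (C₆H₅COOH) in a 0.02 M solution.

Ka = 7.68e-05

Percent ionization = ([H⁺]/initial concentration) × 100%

Using Ka equilibrium: x² + Ka×x - Ka×C = 0. Solving: [H⁺] = 1.2015e-03. Percent = (1.2015e-03/0.02) × 100

Percent ionization = 6.01%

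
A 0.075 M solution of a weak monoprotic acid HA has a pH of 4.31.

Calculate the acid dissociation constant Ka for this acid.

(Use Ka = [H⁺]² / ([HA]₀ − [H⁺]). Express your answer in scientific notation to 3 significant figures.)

[H⁺] = 10^(−pH) = 10^(−4.31) = 4.898e-05 M. For HA ⇌ H⁺ + A⁻, Ka = [H⁺][A⁻]/[HA] = [H⁺]² / ([HA]₀ − [H⁺]) = (4.898e-05)² / (0.075 − 4.898e-05) = 3.20e-08.

K_a = 3.20e-08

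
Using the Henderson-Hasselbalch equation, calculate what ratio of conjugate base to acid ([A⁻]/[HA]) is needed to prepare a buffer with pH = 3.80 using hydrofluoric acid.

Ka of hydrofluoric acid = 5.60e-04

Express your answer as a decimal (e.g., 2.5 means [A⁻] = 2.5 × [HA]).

pKa = -log(5.60e-04) = 3.2518. pH = pKa + log([A⁻]/[HA]), so log([A⁻]/[HA]) = pH − pKa = 3.80 − 3.2518 = 0.5482. [A⁻]/[HA] = 10^(0.5482) = 3.53

[A⁻]/[HA] = 3.53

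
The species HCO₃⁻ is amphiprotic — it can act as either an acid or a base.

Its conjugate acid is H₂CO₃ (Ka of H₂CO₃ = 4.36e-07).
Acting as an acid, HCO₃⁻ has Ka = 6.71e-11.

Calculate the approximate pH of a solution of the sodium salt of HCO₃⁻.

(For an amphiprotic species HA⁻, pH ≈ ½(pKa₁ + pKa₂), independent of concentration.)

pKa₁ = -log(4.36e-07) = 6.36; pKa₂ = -log(6.71e-11) = 10.17. For an amphiprotic species, pH ≈ ½(pKa₁ + pKa₂) = ½(6.36 + 10.17) = 8.27.

pH = 8.27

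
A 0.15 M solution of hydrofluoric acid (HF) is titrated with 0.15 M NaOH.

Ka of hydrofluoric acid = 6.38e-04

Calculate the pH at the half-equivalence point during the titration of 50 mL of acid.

At half-equivalence [HA] = [A⁻], so Henderson-Hasselbalch gives pH = pKa = -log(6.38e-04) = 3.20.

pH = pKa = 3.20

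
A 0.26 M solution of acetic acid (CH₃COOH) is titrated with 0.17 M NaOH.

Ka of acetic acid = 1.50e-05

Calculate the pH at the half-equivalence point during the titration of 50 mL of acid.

At half-equivalence [HA] = [A⁻], so Henderson-Hasselbalch gives pH = pKa = -log(1.50e-05) = 4.82.

pH = pKa = 4.82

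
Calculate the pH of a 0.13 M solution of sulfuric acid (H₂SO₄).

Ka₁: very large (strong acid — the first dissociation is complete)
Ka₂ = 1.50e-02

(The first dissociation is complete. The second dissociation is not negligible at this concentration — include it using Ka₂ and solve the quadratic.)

First dissociation is complete: [H⁺]₀ = [HSO₄⁻]₀ = C = 0.13 M. Second dissociation HSO₄⁻ ⇌ H⁺ + SO₄²⁻: let x = [SO₄²⁻]. Ka₂ = (C + x)·x / (C − x) = 1.50e-02 → x² + (C + Ka₂)·x − Ka₂·C = 0 → x² + 0.14500·x − 1.950e-03 = 0. x = (−0.14500 + √(0.14500² + 4 × 1.950e-03)) / 2 = 1.2390e-02 M. [H⁺] = C + x = 0.13 + 1.2390e-02 = 1.4239e-01 M. pH = -log(1.4239e-01) = 0.85.

pH = 0.85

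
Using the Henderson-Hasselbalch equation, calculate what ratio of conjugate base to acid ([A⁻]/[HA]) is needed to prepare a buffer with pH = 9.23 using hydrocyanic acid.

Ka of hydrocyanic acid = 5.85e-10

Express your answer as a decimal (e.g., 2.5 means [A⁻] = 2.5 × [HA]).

pKa = -log(5.85e-10) = 9.2328. pH = pKa + log([A⁻]/[HA]), so log([A⁻]/[HA]) = pH − pKa = 9.23 − 9.2328 = -0.0028. [A⁻]/[HA] = 10^(-0.0028) = 0.993

[A⁻]/[HA] = 0.993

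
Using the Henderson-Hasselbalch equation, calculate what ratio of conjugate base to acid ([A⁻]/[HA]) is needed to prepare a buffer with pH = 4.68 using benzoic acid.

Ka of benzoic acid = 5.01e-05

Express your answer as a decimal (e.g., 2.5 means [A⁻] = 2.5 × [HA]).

pKa = -log(5.01e-05) = 4.3002. pH = pKa + log([A⁻]/[HA]), so log([A⁻]/[HA]) = pH − pKa = 4.68 − 4.3002 = 0.3798. [A⁻]/[HA] = 10^(0.3798) = 2.40

[A⁻]/[HA] = 2.40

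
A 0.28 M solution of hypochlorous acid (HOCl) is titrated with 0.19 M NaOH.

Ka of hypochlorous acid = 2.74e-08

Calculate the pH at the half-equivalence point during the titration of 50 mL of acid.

At half-equivalence [HA] = [A⁻], so Henderson-Hasselbalch gives pH = pKa = -log(2.74e-08) = 7.56.

pH = pKa = 7.56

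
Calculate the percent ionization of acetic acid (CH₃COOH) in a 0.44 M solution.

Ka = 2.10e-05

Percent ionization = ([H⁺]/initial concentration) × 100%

Using Ka equilibrium: x² + Ka×x - Ka×C = 0. Solving: [H⁺] = 3.0293e-03. Percent = (3.0293e-03/0.44) × 100

Percent ionization = 0.688%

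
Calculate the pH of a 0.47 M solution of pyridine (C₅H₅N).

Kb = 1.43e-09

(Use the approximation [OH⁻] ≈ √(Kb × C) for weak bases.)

[OH⁻] = √(Kb × C) = √(1.43e-09 × 0.47) = 2.5925e-05. pOH = 4.59, pH = 14 - pOH

pH = 9.41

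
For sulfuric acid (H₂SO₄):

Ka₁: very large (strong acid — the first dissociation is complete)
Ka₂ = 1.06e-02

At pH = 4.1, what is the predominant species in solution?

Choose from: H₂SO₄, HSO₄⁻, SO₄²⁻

The first dissociation is complete, so H₂SO₄ itself is never the predominant species in water; pKa₂ = -log(1.06e-02) = 1.97. For a polyprotic acid the predominant species crosses at each pKa: below pKa_n the protonated form dominates, above it the deprotonated form does. At pH = 4.1, the predominant species is SO₄²⁻.

SO₄²⁻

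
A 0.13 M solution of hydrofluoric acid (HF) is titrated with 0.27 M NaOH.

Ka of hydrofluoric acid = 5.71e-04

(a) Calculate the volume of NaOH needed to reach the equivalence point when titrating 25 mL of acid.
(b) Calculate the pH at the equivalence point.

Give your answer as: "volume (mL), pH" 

moles acid = 0.13 × 25/1000 = 0.00325 mol; V_base = moles/0.27 × 1000 = 12.0 mL. At equivalence only the conjugate base is present: [A⁻] = 0.00325/0.037 = 8.7750e-02 M. Kb = Kw/Ka = 1.75e-11; [OH⁻] = √(Kb × [A⁻]) = 1.2397e-06; pOH = 5.91; pH = 14 - pOH = 8.09.

V = 12.0 mL, pH = 8.09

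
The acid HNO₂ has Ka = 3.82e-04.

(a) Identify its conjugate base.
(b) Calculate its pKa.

(a) The conjugate base is formed by removing one H⁺ from HNO₂, giving NO₂⁻. (b) pKa = -log(Ka) = -log(3.82e-04) = 3.42.

Conjugate base: NO₂⁻; pK_a = 3.42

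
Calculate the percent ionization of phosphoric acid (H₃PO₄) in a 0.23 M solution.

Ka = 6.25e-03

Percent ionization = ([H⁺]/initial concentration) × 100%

Using Ka equilibrium: x² + Ka×x - Ka×C = 0. Solving: [H⁺] = 3.4918e-02. Percent = (3.4918e-02/0.23) × 100

Percent ionization = 15.2%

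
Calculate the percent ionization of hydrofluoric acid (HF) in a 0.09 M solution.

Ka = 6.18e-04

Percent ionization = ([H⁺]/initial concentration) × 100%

Using Ka equilibrium: x² + Ka×x - Ka×C = 0. Solving: [H⁺] = 7.1553e-03. Percent = (7.1553e-03/0.09) × 100

Percent ionization = 7.95%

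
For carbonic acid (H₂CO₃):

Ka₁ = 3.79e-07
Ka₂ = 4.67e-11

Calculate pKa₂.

pKa₂ = -log(Ka₂) = -log(4.67e-11) = 10.33.

pK_{a2} = 10.33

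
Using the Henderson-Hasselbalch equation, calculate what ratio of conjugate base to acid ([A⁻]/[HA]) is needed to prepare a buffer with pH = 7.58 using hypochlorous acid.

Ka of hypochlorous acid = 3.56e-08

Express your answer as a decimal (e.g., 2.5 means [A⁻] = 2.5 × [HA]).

pKa = -log(3.56e-08) = 7.4486. pH = pKa + log([A⁻]/[HA]), so log([A⁻]/[HA]) = pH − pKa = 7.58 − 7.4486 = 0.1314. [A⁻]/[HA] = 10^(0.1314) = 1.35

[A⁻]/[HA] = 1.35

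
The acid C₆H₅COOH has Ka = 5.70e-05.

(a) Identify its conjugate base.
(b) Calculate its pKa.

(a) The conjugate base is formed by removing one H⁺ from C₆H₅COOH, giving C₆H₅COO⁻. (b) pKa = -log(Ka) = -log(5.70e-05) = 4.24.

Conjugate base: C₆H₅COO⁻; pK_a = 4.24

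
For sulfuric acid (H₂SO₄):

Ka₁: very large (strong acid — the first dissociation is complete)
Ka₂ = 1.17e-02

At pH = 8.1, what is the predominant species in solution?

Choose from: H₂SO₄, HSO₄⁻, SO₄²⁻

The first dissociation is complete, so H₂SO₄ itself is never the predominant species in water; pKa₂ = -log(1.17e-02) = 1.93. For a polyprotic acid the predominant species crosses at each pKa: below pKa_n the protonated form dominates, above it the deprotonated form does. At pH = 8.1, the predominant species is SO₄²⁻.

SO₄²⁻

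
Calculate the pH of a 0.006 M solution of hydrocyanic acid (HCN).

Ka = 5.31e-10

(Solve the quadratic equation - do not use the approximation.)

x² + Ka×x - Ka×C = 0. Using quadratic formula: [H⁺] = 1.7847e-06

pH = 5.75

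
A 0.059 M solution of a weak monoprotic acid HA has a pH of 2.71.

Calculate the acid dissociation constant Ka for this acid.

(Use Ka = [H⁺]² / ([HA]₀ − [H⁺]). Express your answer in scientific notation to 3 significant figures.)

[H⁺] = 10^(−pH) = 10^(−2.71) = 1.950e-03 M. For HA ⇌ H⁺ + A⁻, Ka = [H⁺][A⁻]/[HA] = [H⁺]² / ([HA]₀ − [H⁺]) = (1.950e-03)² / (0.059 − 1.950e-03) = 6.66e-05.

K_a = 6.66e-05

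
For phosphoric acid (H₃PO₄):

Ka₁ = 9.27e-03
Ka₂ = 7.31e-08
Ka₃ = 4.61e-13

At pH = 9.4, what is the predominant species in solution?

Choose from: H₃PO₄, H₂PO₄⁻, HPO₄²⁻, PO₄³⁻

pKa₁ = 2.03, pKa₂ = 7.14, pKa₃ = 12.34. For a polyprotic acid the predominant species crosses at each pKa: below pKa_n the protonated form dominates, above it the deprotonated form does. At pH = 9.4, the predominant species is HPO₄²⁻.

HPO₄²⁻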